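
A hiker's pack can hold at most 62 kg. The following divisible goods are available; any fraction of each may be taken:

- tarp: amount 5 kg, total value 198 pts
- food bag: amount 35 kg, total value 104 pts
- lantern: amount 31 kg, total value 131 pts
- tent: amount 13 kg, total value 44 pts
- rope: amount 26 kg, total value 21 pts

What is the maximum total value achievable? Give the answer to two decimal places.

Take in order of value per unit:
- tarp (198/5 per unit): all 5 → value 198, running total 198.00
- lantern (131/31 per unit): all 31 → value 131, running total 329.00
- tent (44/13 per unit): all 13 → value 44, running total 373.00
- food bag (104/35 per unit): 13 of 35 → value 13×104/35 = 38.6286, running total 411.63
Total 411.63.

411.63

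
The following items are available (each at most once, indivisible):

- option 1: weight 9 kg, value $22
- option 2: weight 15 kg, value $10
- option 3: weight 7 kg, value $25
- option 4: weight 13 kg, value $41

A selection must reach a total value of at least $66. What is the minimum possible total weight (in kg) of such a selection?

20

Subsets with value ≥ 66, sorted by total weight:
- option 3+option 4: weight 20, value 66
- option 1+option 3+option 4: weight 29, value 88
- option 2+option 3+option 4: weight 35, value 76
- option 1+option 2+option 4: weight 37, value 73
Minimum weight: 20 kg.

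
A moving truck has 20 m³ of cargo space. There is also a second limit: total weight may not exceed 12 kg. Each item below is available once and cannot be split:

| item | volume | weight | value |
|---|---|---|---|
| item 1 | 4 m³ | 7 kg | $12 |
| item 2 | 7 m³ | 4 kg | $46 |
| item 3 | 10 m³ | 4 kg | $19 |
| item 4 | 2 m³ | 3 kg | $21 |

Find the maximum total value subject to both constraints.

$86

Feasible sets respecting both limits:
- item 2+item 3+item 4: volume 19, weight 11, value 86
- item 2+item 4: volume 9, weight 7, value 67
- item 2+item 3: volume 17, weight 8, value 65
- item 1+item 2: volume 11, weight 11, value 58
Best: $86.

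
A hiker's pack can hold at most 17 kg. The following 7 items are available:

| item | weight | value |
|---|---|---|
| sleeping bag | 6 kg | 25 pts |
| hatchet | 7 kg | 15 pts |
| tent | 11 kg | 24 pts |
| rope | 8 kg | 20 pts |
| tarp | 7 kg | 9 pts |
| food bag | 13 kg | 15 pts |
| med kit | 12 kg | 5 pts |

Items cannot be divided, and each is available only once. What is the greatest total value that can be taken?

49 pts

This is a 0/1 knapsack; check combinations near the capacity.
- sleeping bag+tent: weight 6+11=17, value 25+24=49
- sleeping bag+rope: weight 6+8=14, value 25+20=45
- sleeping bag+hatchet: weight 6+7=13, value 25+15=40
- hatchet+rope: weight 7+8=15, value 15+20=35
Best: 49 pts.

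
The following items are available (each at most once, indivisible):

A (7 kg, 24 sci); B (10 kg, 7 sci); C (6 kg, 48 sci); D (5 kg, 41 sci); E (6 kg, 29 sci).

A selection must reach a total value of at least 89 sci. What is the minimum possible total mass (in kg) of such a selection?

Subsets with value ≥ 89, sorted by total mass:
- C+D: mass 11, value 89
- C+D+E: mass 17, value 118
- A+C+D: mass 18, value 113
- A+D+E: mass 18, value 94
Minimum mass: 11 kg.

11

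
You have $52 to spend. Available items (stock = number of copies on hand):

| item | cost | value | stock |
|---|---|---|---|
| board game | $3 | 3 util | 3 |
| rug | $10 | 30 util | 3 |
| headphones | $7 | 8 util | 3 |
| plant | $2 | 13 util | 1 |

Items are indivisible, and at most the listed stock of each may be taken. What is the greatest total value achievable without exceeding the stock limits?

Best selections within cost 52 and stock limits:
- 2×board game + 3×rug + 2×headphones + 1×plant: cost 52, value 125
- 1×board game + 3×rug + 2×headphones + 1×plant: cost 49, value 122
- 3×board game + 3×rug + 1×headphones + 1×plant: cost 48, value 120
Best: 125 util.

125 util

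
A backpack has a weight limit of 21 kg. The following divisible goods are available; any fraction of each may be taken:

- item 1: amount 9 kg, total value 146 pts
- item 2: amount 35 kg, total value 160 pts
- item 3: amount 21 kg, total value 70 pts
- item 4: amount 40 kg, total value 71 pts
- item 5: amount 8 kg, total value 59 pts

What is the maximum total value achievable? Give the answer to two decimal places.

Take in order of value per unit:
- item 1 (146/9 per unit): all 9 → value 146, running total 146.00
- item 5 (59/8 per unit): all 8 → value 59, running total 205.00
- item 2 (160/35 per unit): 4 of 35 → value 4×160/35 = 18.2857, running total 223.29
Total 223.29.

223.29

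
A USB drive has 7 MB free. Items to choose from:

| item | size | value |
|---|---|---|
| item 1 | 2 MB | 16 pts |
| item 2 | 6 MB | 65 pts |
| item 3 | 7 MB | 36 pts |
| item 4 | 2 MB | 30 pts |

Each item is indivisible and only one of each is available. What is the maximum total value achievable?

65 pts

Check high-value combinations within 7 MB:
- item 2: size 6, value 65
- item 1+item 4: size 2+2=4, value 16+30=46
- item 3: size 7, value 36
- item 4: size 2, value 30
Best: 65 pts.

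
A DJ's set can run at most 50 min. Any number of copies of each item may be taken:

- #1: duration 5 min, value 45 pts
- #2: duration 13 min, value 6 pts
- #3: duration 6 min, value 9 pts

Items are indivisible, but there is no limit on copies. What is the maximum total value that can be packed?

Best value-per-unit is #1 at 45/5, and filling with it alone uses duration 10×5=50. No mix of the others beats 10×45 = 450.

450 pts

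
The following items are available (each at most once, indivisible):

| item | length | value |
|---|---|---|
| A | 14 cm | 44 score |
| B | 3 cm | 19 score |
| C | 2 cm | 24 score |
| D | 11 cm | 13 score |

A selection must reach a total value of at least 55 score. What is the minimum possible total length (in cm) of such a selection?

Subsets with value ≥ 55, sorted by total length:
- A+C: length 16, value 68
- B+C+D: length 16, value 56
- A+B: length 17, value 63
Minimum length: 16 cm.

16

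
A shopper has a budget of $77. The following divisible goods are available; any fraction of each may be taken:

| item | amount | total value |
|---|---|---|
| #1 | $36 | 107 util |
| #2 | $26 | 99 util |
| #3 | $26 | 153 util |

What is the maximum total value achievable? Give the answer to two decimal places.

Take in order of value per unit:
- #3 (153/26 per unit): all 26 → value 153, running total 153.00
- #2 (99/26 per unit): all 26 → value 99, running total 252.00
- #1 (107/36 per unit): 25 of 36 → value 25×107/36 = 74.3056, running total 326.31
Total 326.31.

326.31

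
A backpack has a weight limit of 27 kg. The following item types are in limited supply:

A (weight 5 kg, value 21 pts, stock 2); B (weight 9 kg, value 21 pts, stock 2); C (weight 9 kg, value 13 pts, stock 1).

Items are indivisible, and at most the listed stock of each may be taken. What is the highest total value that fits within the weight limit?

63 pts

Top feasible selections:
- 2×A + 1×B: weight 19, value 63
- 1×A + 2×B: weight 23, value 63
- 2×A + 1×C: weight 19, value 55
- 1×A + 1×B + 1×C: weight 23, value 55
Best: 63 pts.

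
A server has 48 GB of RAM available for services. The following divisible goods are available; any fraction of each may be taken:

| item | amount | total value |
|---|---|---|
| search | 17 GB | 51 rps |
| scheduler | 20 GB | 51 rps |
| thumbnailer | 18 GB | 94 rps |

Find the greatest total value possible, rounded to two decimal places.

Take in order of value per unit:
- thumbnailer (94/18 per unit): all 18 → value 94, running total 94.00
- search (51/17 per unit): all 17 → value 51, running total 145.00
- scheduler (51/20 per unit): 13 of 20 → value 13×51/20 = 33.1500, running total 178.15
Total 178.15.

178.15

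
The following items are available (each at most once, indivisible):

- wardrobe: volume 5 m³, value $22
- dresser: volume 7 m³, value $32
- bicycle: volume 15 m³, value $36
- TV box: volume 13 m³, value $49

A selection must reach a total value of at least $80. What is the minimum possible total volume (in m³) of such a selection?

Subsets with value ≥ 80, sorted by total volume:
- dresser+TV box: volume 20, value 81
- wardrobe+dresser+TV box: volume 25, value 103
- wardrobe+dresser+bicycle: volume 27, value 90
Minimum volume: 20 m³.

20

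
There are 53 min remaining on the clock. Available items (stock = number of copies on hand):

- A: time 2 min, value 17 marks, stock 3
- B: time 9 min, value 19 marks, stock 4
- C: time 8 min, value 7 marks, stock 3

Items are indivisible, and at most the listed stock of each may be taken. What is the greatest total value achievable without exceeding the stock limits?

134 marks

Top feasible selections:
- 3×A + 4×B + 1×C: time 50, value 134
- 3×A + 4×B: time 42, value 127
- 3×A + 3×B + 2×C: time 49, value 122
Best: 134 marks.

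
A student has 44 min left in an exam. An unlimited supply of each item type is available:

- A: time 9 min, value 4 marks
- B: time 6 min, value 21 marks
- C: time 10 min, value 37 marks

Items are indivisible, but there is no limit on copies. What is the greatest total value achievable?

158 marks

Best value-per-unit is C at 37/10; filling with it alone gives 4×37 = 148.
Optimal mix: 4×B + 2×C → time 44, value 158.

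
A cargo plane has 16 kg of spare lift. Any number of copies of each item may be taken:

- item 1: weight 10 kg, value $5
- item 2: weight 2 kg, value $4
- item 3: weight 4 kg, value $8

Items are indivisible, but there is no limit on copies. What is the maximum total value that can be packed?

Best value-per-unit is item 2 at 4/2, and filling with it alone uses weight 8×2=16. No mix of the others beats 8×4 = 32.

$32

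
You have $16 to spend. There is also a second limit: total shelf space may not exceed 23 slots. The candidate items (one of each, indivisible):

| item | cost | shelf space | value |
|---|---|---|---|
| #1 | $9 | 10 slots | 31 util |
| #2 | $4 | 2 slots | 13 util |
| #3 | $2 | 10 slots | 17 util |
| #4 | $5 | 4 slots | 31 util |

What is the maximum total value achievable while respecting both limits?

Feasible sets respecting both limits:
- #1+#4: cost 14, shelf space 14, value 62
- #1+#2+#3: cost 15, shelf space 22, value 61
- #2+#3+#4: cost 11, shelf space 16, value 61
Best: 62 util.

62 util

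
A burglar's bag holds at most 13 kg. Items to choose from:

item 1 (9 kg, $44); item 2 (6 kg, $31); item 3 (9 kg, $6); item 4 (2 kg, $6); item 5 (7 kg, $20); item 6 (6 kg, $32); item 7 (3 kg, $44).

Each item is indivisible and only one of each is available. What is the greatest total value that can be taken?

Check high-value combinations within 13 kg:
- item 1+item 7: weight 9+3=12, value 44+44=88
- item 4+item 6+item 7: weight 2+6+3=11, value 6+32+44=82
- item 2+item 4+item 7: weight 6+2+3=11, value 31+6+44=81
- item 6+item 7: weight 6+3=9, value 32+44=76
Best: $88.

$88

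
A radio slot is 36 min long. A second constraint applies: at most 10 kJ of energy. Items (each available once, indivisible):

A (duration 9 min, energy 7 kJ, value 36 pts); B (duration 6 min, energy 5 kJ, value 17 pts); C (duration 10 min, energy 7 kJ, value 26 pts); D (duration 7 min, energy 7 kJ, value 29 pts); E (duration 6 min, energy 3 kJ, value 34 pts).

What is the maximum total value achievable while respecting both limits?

70 pts

Feasible sets respecting both limits:
- A+E: duration 15, energy 10, value 70
- D+E: duration 13, energy 10, value 63
- C+E: duration 16, energy 10, value 60
Best: 70 pts.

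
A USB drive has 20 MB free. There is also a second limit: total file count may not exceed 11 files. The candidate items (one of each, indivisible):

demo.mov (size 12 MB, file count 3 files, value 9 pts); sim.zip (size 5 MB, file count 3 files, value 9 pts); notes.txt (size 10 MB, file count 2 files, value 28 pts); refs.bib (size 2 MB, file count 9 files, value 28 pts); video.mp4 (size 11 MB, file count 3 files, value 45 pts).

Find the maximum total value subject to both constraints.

Feasible sets respecting both limits:
- notes.txt+refs.bib: size 12, file count 11, value 56
- sim.zip+video.mp4: size 16, file count 6, value 54
- video.mp4: size 11, file count 3, value 45
Best: 56 pts.

56 pts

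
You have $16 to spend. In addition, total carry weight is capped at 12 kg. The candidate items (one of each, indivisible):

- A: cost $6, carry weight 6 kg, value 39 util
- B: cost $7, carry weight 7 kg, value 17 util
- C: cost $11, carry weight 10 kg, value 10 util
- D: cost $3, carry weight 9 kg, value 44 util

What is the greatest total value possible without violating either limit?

Feasible sets respecting both limits:
- D: cost 3, carry weight 9, value 44
- A: cost 6, carry weight 6, value 39
- B: cost 7, carry weight 7, value 17
- C: cost 11, carry weight 10, value 10
Best: 44 util.

44 util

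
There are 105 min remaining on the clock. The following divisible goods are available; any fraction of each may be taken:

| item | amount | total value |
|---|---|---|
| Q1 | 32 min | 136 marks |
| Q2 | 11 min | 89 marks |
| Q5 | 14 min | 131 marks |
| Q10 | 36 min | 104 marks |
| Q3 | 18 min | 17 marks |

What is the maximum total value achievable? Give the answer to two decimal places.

471.33

Take in order of value per unit:
- Q5 (131/14 per unit): all 14 → value 131, running total 131.00
- Q2 (89/11 per unit): all 11 → value 89, running total 220.00
- Q1 (136/32 per unit): all 32 → value 136, running total 356.00
- Q10 (104/36 per unit): all 36 → value 104, running total 460.00
- Q3 (17/18 per unit): 12 of 18 → value 12×17/18 = 11.3333, running total 471.33
Total 471.33.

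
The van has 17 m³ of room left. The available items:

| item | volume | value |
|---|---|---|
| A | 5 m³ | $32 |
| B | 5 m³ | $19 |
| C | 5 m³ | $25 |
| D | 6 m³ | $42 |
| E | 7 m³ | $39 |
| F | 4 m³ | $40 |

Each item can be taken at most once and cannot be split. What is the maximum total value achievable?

This is a 0/1 knapsack; check combinations near the capacity.
- D+E+F: volume 6+7+4=17, value 42+39+40=121
- A+D+F: volume 5+6+4=15, value 32+42+40=114
- A+E+F: volume 5+7+4=16, value 32+39+40=111
Best: $121.

$121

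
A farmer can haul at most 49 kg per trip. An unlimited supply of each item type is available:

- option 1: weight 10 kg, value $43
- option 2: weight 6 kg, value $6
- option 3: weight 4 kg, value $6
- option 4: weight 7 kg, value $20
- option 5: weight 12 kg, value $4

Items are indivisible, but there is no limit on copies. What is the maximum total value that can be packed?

$192

Best value-per-unit is option 1 at 43/10; filling with it alone gives 4×43 = 172.
Optimal mix: 4×option 1 + 1×option 4 → weight 47, value 192.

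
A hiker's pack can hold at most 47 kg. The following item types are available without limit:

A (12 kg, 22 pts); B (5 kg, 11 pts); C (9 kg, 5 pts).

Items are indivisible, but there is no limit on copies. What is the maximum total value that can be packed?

99 pts

Best value-per-unit is B at 11/5; filling with it alone gives 9×11 = 99.
Optimal mix: 1×A + 7×B → weight 47, value 99.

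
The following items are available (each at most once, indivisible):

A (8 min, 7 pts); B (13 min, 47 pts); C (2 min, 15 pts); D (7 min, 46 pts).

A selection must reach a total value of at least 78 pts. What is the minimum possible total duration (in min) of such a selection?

Subsets with value ≥ 78, sorted by total duration:
- B+D: duration 20, value 93
- B+C+D: duration 22, value 108
- A+B+D: duration 28, value 100
Minimum duration: 20 min.

20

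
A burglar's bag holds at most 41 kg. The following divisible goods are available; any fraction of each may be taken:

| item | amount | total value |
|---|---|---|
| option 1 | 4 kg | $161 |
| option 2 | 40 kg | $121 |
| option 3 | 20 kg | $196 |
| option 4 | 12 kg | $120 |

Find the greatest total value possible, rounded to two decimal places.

492.13

Take in order of value per unit:
- option 1 (161/4 per unit): all 4 → value 161, running total 161.00
- option 4 (120/12 per unit): all 12 → value 120, running total 281.00
- option 3 (196/20 per unit): all 20 → value 196, running total 477.00
- option 2 (121/40 per unit): 5 of 40 → value 5×121/40 = 15.1250, running total 492.13
Total 492.13.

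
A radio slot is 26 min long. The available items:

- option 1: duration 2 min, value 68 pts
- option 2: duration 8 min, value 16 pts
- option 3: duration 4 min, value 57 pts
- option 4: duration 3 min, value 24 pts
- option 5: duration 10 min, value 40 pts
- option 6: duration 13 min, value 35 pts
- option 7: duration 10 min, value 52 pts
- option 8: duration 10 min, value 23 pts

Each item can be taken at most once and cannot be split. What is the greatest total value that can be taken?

This is a 0/1 knapsack; check combinations near the capacity.
- option 1+option 3+option 5+option 7: duration 2+4+10+10=26, value 68+57+40+52=217
- option 1+option 3+option 4+option 7: duration 2+4+3+10=19, value 68+57+24+52=201
- option 1+option 3+option 7+option 8: duration 2+4+10+10=26, value 68+57+52+23=200
- option 1+option 2+option 3+option 7: duration 2+8+4+10=24, value 68+16+57+52=193
Best: 217 pts.

217 pts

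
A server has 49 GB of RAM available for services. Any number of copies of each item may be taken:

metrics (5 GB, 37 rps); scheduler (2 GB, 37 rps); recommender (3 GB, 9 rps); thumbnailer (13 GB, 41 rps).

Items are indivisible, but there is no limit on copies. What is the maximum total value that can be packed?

888 rps

Best value-per-unit is scheduler at 37/2, and filling with it alone uses memory 24×2=48. No mix of the others beats 24×37 = 888.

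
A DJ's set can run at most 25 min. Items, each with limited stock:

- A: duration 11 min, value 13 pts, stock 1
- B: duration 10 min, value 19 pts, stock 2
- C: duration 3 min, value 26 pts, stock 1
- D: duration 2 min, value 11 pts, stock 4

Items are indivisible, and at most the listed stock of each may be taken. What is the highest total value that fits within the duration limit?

89 pts

Best selections within duration 25 and stock limits:
- 1×B + 1×C + 4×D: duration 21, value 89
- 1×A + 1×C + 4×D: duration 22, value 83
- 1×B + 1×C + 3×D: duration 19, value 78
- 2×B + 1×C + 1×D: duration 25, value 75
Best: 89 pts.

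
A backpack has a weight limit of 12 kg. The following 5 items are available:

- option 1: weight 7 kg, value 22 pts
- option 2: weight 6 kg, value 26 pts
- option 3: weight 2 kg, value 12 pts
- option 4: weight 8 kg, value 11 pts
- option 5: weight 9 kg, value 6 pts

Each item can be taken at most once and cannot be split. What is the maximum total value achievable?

Check high-value combinations within 12 kg:
- option 2+option 3: weight 6+2=8, value 26+12=38
- option 1+option 3: weight 7+2=9, value 22+12=34
- option 2: weight 6, value 26
- option 3+option 4: weight 2+8=10, value 12+11=23
- option 1: weight 7, value 22
Best: 38 pts.

38 pts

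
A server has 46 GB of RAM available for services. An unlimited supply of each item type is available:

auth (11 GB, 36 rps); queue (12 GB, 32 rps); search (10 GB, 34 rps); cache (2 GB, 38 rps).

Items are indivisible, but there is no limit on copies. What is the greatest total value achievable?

Best value-per-unit is cache at 38/2, and filling with it alone uses memory 23×2=46. No mix of the others beats 23×38 = 874.

874 rps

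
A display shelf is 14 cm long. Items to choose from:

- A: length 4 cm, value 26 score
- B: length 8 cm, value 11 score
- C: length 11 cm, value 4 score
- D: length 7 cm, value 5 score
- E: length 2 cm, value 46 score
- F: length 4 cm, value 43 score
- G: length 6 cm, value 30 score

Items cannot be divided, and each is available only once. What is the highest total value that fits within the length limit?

Check high-value combinations within 14 cm:
- E+F+G: length 2+4+6=12, value 46+43+30=119
- A+E+F: length 4+2+4=10, value 26+46+43=115
- A+E+G: length 4+2+6=12, value 26+46+30=102
- B+E+F: length 8+2+4=14, value 11+46+43=100
Best: 119 score.

119 score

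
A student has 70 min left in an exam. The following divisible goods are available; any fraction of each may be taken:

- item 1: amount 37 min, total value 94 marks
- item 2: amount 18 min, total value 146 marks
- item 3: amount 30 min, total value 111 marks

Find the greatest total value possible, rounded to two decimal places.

Take in order of value per unit:
- item 2 (146/18 per unit): all 18 → value 146, running total 146.00
- item 3 (111/30 per unit): all 30 → value 111, running total 257.00
- item 1 (94/37 per unit): 22 of 37 → value 22×94/37 = 55.8919, running total 312.89
Total 312.89.

312.89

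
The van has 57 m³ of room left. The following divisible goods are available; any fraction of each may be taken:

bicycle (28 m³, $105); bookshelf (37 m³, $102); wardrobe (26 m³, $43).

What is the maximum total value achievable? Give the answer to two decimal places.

Take in order of value per unit:
- bicycle (105/28 per unit): all 28 → value 105, running total 105.00
- bookshelf (102/37 per unit): 29 of 37 → value 29×102/37 = 79.9459, running total 184.95
Total 184.95.

184.95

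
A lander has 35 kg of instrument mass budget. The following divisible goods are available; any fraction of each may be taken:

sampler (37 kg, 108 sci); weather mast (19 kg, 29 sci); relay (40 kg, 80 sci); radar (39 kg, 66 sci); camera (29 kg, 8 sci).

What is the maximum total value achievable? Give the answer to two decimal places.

102.16

Take in order of value per unit:
- sampler (108/37 per unit): 35 of 37 → value 35×108/37 = 102.1622, running total 102.16
Total 102.16.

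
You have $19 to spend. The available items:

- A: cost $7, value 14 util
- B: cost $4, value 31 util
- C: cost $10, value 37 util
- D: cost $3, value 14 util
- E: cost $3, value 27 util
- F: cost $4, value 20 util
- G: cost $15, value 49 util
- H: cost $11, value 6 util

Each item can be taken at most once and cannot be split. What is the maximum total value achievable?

Check high-value combinations within $19:
- B+C+E: cost 4+10+3=17, value 31+37+27=95
- B+D+E+F: cost 4+3+3+4=14, value 31+14+27+20=92
- A+B+E+F: cost 7+4+3+4=18, value 14+31+27+20=92
- B+C+F: cost 4+10+4=18, value 31+37+20=88
- A+B+D+E: cost 7+4+3+3=17, value 14+31+14+27=86
Best: 95 util.

95 util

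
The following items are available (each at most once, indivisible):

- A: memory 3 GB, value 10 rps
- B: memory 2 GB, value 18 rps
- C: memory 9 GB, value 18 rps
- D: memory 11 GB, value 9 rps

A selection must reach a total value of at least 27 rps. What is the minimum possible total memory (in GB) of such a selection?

5

Subsets with value ≥ 27, sorted by total memory:
- A+B: memory 5, value 28
- B+C: memory 11, value 36
Minimum memory: 5 GB.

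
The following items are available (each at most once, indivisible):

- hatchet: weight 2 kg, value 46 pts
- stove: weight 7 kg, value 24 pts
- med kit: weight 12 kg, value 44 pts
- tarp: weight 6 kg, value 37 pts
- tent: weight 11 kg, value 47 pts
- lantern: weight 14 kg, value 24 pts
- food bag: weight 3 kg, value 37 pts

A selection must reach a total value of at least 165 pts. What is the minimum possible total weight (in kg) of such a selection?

22

Subsets with value ≥ 165, sorted by total weight:
- hatchet+tarp+tent+food bag: weight 22, value 167
- hatchet+med kit+tent+food bag: weight 28, value 174
- hatchet+stove+tarp+tent+food bag: weight 29, value 191
Minimum weight: 22 kg.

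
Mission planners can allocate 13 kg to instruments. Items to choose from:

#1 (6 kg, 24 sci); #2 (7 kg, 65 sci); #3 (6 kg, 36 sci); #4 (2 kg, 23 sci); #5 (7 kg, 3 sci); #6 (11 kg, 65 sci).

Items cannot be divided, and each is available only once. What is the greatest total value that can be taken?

Check high-value combinations within 13 kg:
- #2+#3: mass 7+6=13, value 65+36=101
- #1+#2: mass 6+7=13, value 24+65=89
- #2+#4: mass 7+2=9, value 65+23=88
- #4+#6: mass 2+11=13, value 23+65=88
- #2: mass 7, value 65
Best: 101 sci.

101 sci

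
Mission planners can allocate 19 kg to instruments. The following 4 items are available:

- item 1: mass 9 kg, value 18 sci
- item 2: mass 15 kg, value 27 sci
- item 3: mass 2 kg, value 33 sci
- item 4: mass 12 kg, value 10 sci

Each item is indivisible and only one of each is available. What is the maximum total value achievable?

60 sci

Check high-value combinations within 19 kg:
- item 2+item 3: mass 15+2=17, value 27+33=60
- item 1+item 3: mass 9+2=11, value 18+33=51
- item 3+item 4: mass 2+12=14, value 33+10=43
Best: 60 sci.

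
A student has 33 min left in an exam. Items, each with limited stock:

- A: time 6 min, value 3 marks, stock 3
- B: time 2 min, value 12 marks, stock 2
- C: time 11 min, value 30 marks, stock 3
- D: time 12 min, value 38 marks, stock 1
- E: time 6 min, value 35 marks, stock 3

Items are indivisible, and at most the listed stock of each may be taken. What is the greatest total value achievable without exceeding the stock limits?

Best selections within time 33 and stock limits:
- 2×B + 1×C + 3×E: time 33, value 159
- 1×B + 1×D + 3×E: time 32, value 155
- 1×B + 1×C + 3×E: time 31, value 147
Best: 159 marks.

159 marks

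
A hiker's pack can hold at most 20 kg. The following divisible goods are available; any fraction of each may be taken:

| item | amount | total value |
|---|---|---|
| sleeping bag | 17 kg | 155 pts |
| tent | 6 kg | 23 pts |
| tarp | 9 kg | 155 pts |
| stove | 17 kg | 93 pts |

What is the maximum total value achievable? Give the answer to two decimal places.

255.29

Take in order of value per unit:
- tarp (155/9 per unit): all 9 → value 155, running total 155.00
- sleeping bag (155/17 per unit): 11 of 17 → value 11×155/17 = 100.2941, running total 255.29
Total 255.29.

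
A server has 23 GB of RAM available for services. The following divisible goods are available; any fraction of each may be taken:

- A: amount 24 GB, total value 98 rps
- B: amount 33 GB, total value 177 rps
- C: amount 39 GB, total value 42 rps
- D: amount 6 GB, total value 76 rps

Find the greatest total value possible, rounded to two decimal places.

167.18

Take in order of value per unit:
- D (76/6 per unit): all 6 → value 76, running total 76.00
- B (177/33 per unit): 17 of 33 → value 17×177/33 = 91.1818, running total 167.18
Total 167.18.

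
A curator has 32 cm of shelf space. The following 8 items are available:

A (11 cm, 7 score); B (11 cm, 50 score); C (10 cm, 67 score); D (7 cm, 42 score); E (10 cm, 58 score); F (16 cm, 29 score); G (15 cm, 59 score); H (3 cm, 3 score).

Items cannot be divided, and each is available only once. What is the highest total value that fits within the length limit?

175 score

Check high-value combinations within 32 cm:
- B+C+E: length 11+10+10=31, value 50+67+58=175
- C+D+E+H: length 10+7+10+3=30, value 67+42+58+3=170
- C+D+G: length 10+7+15=32, value 67+42+59=168
- C+D+E: length 10+7+10=27, value 67+42+58=167
- B+C+D+H: length 11+10+7+3=31, value 50+67+42+3=162
Best: 175 score.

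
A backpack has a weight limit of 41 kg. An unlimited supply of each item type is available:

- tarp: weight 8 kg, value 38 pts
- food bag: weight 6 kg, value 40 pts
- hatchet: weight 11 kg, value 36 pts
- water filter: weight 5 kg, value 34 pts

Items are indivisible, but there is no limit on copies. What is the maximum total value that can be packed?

278 pts

Best value-per-unit is water filter at 34/5; filling with it alone gives 8×34 = 272.
Optimal mix: 1×food bag + 7×water filter → weight 41, value 278.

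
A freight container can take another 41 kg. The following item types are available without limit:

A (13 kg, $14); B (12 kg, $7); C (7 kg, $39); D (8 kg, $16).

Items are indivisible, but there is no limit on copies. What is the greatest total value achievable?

$195

Best value-per-unit is C at 39/7, and filling with it alone uses weight 5×7=35. No mix of the others beats 5×39 = 195.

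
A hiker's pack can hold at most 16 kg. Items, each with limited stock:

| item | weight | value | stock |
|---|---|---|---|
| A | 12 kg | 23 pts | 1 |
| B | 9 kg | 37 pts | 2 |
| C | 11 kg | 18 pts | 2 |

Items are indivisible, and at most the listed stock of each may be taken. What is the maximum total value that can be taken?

37 pts

Top feasible selections:
- 1×B: weight 9, value 37
- 1×A: weight 12, value 23
- 1×C: weight 11, value 18
Best: 37 pts.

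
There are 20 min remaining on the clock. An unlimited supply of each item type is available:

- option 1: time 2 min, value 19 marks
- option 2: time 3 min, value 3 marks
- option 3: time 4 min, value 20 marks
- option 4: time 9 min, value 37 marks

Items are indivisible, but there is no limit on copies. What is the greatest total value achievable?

190 marks

Best value-per-unit is option 1 at 19/2, and filling with it alone uses time 10×2=20. No mix of the others beats 10×19 = 190.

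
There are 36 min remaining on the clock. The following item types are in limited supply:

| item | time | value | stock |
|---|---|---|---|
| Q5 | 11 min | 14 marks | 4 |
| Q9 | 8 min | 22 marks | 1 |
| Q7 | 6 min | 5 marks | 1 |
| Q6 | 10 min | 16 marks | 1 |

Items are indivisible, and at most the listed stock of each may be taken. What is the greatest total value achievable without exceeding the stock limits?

57 marks

Top feasible selections:
- 1×Q5 + 1×Q9 + 1×Q7 + 1×Q6: time 35, value 57
- 2×Q5 + 1×Q9 + 1×Q7: time 36, value 55
- 1×Q5 + 1×Q9 + 1×Q6: time 29, value 52
- 2×Q5 + 1×Q9: time 30, value 50
Best: 57 marks.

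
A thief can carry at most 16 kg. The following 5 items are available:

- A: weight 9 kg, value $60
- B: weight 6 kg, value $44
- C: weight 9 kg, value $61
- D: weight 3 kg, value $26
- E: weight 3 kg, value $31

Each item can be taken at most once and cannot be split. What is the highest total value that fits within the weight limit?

$118

Check high-value combinations within 16 kg:
- C+D+E: weight 9+3+3=15, value 61+26+31=118
- A+D+E: weight 9+3+3=15, value 60+26+31=117
- B+C: weight 6+9=15, value 44+61=105
Best: $118.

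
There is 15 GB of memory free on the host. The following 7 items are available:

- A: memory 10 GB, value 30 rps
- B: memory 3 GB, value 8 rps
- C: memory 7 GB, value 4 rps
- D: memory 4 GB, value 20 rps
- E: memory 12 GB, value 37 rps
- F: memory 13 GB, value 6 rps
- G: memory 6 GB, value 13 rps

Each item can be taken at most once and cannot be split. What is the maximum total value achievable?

This is a 0/1 knapsack; check combinations near the capacity.
- A+D: memory 10+4=14, value 30+20=50
- B+E: memory 3+12=15, value 8+37=45
- B+D+G: memory 3+4+6=13, value 8+20+13=41
- A+B: memory 10+3=13, value 30+8=38
- E: memory 12, value 37
Best: 50 rps.

50 rps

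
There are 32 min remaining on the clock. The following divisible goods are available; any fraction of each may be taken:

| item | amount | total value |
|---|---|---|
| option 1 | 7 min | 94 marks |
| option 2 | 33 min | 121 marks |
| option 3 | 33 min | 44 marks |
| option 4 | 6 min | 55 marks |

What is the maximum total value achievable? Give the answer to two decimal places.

Take in order of value per unit:
- option 1 (94/7 per unit): all 7 → value 94, running total 94.00
- option 4 (55/6 per unit): all 6 → value 55, running total 149.00
- option 2 (121/33 per unit): 19 of 33 → value 19×121/33 = 69.6667, running total 218.67
Total 218.67.

218.67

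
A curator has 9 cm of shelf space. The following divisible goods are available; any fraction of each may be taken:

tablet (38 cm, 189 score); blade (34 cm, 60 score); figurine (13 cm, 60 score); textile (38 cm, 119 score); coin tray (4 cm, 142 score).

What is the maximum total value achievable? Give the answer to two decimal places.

166.87

Take in order of value per unit:
- coin tray (142/4 per unit): all 4 → value 142, running total 142.00
- tablet (189/38 per unit): 5 of 38 → value 5×189/38 = 24.8684, running total 166.87
Total 166.87.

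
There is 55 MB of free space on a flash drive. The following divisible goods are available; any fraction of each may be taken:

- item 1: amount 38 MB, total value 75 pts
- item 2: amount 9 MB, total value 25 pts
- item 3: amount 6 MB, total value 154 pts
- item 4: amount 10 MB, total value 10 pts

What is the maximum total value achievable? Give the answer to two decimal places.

Take in order of value per unit:
- item 3 (154/6 per unit): all 6 → value 154, running total 154.00
- item 2 (25/9 per unit): all 9 → value 25, running total 179.00
- item 1 (75/38 per unit): all 38 → value 75, running total 254.00
- item 4 (10/10 per unit): 2 of 10 → value 2×10/10 = 2.0000, running total 256.00
Total 256.00.

256.00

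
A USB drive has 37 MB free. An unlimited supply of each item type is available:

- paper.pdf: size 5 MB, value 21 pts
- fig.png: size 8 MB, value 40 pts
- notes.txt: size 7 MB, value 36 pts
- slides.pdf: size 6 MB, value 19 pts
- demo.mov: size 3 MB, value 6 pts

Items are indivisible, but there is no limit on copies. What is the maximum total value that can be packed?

188 pts

Best value-per-unit is notes.txt at 36/7; filling with it alone gives 5×36 = 180.
Optimal mix: 2×fig.png + 3×notes.txt → size 37, value 188.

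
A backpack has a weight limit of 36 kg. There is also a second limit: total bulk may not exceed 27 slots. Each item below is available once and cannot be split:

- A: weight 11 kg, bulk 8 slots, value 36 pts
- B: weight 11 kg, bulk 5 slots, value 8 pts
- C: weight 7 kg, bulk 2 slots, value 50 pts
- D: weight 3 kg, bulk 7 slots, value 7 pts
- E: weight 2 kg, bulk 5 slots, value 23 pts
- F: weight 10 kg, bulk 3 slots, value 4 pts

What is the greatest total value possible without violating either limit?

Feasible sets respecting both limits:
- A+B+C+D+E: weight 34, bulk 27, value 124
- A+C+D+E+F: weight 33, bulk 25, value 120
- A+B+C+E: weight 31, bulk 20, value 117
- A+C+D+E: weight 23, bulk 22, value 116
Best: 124 pts.

124 pts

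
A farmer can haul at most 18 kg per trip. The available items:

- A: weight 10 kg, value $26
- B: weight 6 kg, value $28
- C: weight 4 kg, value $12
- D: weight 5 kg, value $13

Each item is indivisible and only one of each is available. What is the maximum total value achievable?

Check high-value combinations within 18 kg:
- A+B: weight 10+6=16, value 26+28=54
- B+C+D: weight 6+4+5=15, value 28+12+13=53
- B+D: weight 6+5=11, value 28+13=41
- B+C: weight 6+4=10, value 28+12=40
Best: $54.

$54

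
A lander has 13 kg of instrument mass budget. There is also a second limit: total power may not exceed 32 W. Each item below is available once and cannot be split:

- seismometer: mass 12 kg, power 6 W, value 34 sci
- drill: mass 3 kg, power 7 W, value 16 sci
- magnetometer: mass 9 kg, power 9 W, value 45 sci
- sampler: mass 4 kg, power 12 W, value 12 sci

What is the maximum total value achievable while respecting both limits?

61 sci

Feasible sets respecting both limits:
- drill+magnetometer: mass 12, power 16, value 61
- magnetometer+sampler: mass 13, power 21, value 57
- magnetometer: mass 9, power 9, value 45
- seismometer: mass 12, power 6, value 34
Best: 61 sci.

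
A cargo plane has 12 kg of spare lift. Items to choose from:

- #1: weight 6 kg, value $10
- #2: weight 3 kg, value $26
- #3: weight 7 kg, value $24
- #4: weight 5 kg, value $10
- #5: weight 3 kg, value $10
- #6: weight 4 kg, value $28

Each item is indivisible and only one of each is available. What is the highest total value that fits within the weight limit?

Check high-value combinations within 12 kg:
- #2+#5+#6: weight 3+3+4=10, value 26+10+28=64
- #2+#4+#6: weight 3+5+4=12, value 26+10+28=64
- #2+#6: weight 3+4=7, value 26+28=54
- #3+#6: weight 7+4=11, value 24+28=52
- #2+#3: weight 3+7=10, value 26+24=50
Best: $64.

$64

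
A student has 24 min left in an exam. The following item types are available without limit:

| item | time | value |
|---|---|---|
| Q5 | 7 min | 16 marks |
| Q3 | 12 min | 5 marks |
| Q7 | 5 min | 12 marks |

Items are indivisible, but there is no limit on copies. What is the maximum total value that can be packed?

56 marks

Best value-per-unit is Q7 at 12/5; filling with it alone gives 4×12 = 48.
Optimal mix: 2×Q5 + 2×Q7 → time 24, value 56.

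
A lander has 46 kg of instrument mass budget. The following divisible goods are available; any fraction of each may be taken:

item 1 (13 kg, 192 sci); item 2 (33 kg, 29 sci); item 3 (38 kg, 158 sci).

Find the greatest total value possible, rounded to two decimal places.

329.21

Take in order of value per unit:
- item 1 (192/13 per unit): all 13 → value 192, running total 192.00
- item 3 (158/38 per unit): 33 of 38 → value 33×158/38 = 137.2105, running total 329.21
Total 329.21.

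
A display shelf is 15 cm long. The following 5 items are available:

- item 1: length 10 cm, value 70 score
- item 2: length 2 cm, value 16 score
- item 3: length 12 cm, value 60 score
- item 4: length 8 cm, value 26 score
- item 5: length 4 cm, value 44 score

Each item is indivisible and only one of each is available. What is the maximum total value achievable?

Check high-value combinations within 15 cm:
- item 1+item 5: length 10+4=14, value 70+44=114
- item 1+item 2: length 10+2=12, value 70+16=86
- item 2+item 4+item 5: length 2+8+4=14, value 16+26+44=86
Best: 114 score.

114 score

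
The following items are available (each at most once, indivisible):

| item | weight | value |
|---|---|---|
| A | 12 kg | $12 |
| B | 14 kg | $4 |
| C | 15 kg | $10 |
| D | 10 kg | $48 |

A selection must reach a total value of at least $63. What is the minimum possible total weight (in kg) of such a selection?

36

Subsets with value ≥ 63, sorted by total weight:
- A+B+D: weight 36, value 64
- A+C+D: weight 37, value 70
- A+B+C+D: weight 51, value 74
Minimum weight: 36 kg.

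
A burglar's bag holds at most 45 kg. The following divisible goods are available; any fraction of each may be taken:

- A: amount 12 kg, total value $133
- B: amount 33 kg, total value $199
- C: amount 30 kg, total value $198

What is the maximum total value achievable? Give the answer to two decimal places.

349.09

Take in order of value per unit:
- A (133/12 per unit): all 12 → value 133, running total 133.00
- C (198/30 per unit): all 30 → value 198, running total 331.00
- B (199/33 per unit): 3 of 33 → value 3×199/33 = 18.0909, running total 349.09
Total 349.09.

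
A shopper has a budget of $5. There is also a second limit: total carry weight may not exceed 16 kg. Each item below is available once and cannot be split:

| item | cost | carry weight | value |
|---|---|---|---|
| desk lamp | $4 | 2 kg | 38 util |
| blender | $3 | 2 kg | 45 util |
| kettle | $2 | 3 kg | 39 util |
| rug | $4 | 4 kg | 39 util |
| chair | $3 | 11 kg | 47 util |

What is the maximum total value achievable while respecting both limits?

86 util

Feasible sets respecting both limits:
- kettle+chair: cost 5, carry weight 14, value 86
- blender+kettle: cost 5, carry weight 5, value 84
- chair: cost 3, carry weight 11, value 47
- blender: cost 3, carry weight 2, value 45
Best: 86 util.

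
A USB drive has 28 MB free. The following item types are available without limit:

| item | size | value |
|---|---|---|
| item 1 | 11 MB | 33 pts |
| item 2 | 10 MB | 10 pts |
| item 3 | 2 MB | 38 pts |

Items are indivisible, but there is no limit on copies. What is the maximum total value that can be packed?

Best value-per-unit is item 3 at 38/2, and filling with it alone uses size 14×2=28. No mix of the others beats 14×38 = 532.

532 pts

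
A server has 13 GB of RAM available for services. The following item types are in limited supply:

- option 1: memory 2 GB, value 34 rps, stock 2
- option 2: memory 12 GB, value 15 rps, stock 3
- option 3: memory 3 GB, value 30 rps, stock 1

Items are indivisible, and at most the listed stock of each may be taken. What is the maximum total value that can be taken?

98 rps

Top feasible selections:
- 2×option 1 + 1×option 3: memory 7, value 98
- 2×option 1: memory 4, value 68
- 1×option 1 + 1×option 3: memory 5, value 64
Best: 98 rps.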